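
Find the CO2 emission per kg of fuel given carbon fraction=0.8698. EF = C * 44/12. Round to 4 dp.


EF = C_frac * (M_CO2 / M_C)
EF = 0.8698 * (44/12)
EF = 0.8698 * 3.666667 = 3.1893 kg_CO2/kg_fuel


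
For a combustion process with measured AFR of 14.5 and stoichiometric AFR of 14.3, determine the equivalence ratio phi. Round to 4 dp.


phi = AFR_stoich / AFR_actual
phi = 14.3 / 14.5 = 0.9862


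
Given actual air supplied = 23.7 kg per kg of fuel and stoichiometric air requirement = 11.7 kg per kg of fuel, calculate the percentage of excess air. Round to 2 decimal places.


Excess air = actual - stoichiometric = 23.7 - 11.7 = 12.00 kg/kg fuel
Excess air % = (excess / stoich) * 100 = (12.00 / 11.7) * 100 = 102.56%


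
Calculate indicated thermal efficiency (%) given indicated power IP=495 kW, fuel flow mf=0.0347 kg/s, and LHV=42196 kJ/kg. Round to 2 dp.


eta_ith = (IP / (mf * LHV)) * 100
Denominator = 0.0347 * 42196 = 1464.2012 kW
eta_ith = (495 / 1464.2012) * 100 = 33.81%


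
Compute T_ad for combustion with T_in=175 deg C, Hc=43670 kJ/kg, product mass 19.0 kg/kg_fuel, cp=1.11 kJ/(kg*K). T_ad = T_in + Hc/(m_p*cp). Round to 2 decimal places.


T_ad = T_in + Hc / (m_p * cp)
Denominator = 19.0 * 1.11 = 21.0900
Temperature rise = 43670 / 21.0900 = 2070.65 K
T_ad = 175 + 2070.65 = 2245.65 deg C


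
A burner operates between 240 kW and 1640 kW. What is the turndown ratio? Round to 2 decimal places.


TDR = Q_max / Q_min
TDR = 1640 / 240 = 6.83


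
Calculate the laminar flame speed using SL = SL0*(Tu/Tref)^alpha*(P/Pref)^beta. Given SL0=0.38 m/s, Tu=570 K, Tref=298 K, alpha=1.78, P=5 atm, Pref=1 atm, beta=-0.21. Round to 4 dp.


SL = SL0 * (Tu/Tref)^alpha * (P/Pref)^beta
T ratio = 570/298 = 1.91275168
(T ratio)^alpha = 1.91275168^1.78 = 3.172140
(P/Pref)^beta = 5^(-0.21) = 0.713208
SL = 0.38 * 3.172140 * 0.713208 = 0.8597 m/s


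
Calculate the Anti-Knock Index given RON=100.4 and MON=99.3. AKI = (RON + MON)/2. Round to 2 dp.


AKI = (RON + MON) / 2
AKI = (100.4 + 99.3) / 2
AKI = 199.7 / 2 = 99.85


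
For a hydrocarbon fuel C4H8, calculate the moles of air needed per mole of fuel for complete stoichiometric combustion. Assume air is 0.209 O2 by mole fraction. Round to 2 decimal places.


Balanced combustion: C4H8 + 6 O2 -> 4 CO2 + 4 H2O
O2 needed = C + H/4 = 4 + 8/4 = 6.00 moles
Air moles = O2 / 0.209 = 6.00 / 0.209 = 28.71 moles air


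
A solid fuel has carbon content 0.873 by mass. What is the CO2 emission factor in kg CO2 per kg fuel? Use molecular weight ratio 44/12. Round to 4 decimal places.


EF = C_frac * (M_CO2 / M_C)
EF = 0.873 * (44/12)
EF = 0.873 * 3.666667 = 3.2010 kg_CO2/kg_fuel


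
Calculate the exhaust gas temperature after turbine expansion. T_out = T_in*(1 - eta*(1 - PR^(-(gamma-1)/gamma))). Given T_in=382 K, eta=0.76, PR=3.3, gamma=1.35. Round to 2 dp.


T_out = T_in * (1 - eta * (1 - PR^(-(gamma-1)/gamma)))
Exponent = -(1.35-1)/1.35 = -0.25925926
PR^exp = 3.3^(-0.25925926) = 0.73378775
Factor = 1 - 0.76*(1 - 0.73378775) = 0.79767869
T_out = 382 * 0.79767869 = 304.71 K


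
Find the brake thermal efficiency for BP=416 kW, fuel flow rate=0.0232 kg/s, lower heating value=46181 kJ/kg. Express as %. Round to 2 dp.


eta_BTE = (BP / (mf * LHV)) * 100
Denominator = 0.0232 * 46181 = 1071.3992 kW
eta_BTE = (416 / 1071.3992) * 100 = 38.83%


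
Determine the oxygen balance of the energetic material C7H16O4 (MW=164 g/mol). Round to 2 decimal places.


OB = -1600 * (2C + H/2 - O) / MW
Inner = 2*7 + 16/2 - 4 = 18.00
OB = -1600 * 18.00 / 164 = -175.61%


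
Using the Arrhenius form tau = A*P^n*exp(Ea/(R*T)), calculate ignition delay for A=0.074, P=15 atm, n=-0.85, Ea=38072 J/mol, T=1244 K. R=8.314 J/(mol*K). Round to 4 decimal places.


tau = A * P^n * exp(Ea/(R*T))
P^n = 15^(-0.85) = 0.10007427
Ea/(R*T) = 38072/(8.314*1244) = 3.681080
exp(Ea/(R*T)) = 39.689247
tau = 0.074 * 0.10007427 * 39.689247 = 0.2939 ms


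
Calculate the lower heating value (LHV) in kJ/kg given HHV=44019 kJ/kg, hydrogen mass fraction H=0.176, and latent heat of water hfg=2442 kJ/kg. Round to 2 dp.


LHV = HHV - hfg * 9 * H
Water correction = 2442 * 9 * 0.176 = 3868.128 kJ/kg
LHV = 44019 - 3868.128 = 40150.87 kJ/kg


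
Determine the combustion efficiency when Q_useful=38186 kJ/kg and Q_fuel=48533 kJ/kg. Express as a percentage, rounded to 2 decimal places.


Efficiency = (Q_useful / Q_fuel) * 100
Efficiency = (38186 / 48533) * 100
Efficiency = 0.7868 * 100 = 78.68%


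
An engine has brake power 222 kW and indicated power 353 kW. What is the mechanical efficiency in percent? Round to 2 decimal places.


eta_mech = (BP / IP) * 100
Ratio = 222 / 353 = 0.6289
eta_mech = 0.6289 * 100 = 62.89%


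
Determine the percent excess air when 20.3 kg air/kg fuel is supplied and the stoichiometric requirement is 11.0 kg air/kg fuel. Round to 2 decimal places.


Excess air = actual - stoichiometric = 20.3 - 11.0 = 9.30 kg/kg fuel
Excess air % = (excess / stoich) * 100 = (9.30 / 11.0) * 100 = 84.55%


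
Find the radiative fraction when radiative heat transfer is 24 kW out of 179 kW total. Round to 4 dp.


f_rad = Q_rad / Q_total
f_rad = 24 / 179 = 0.1341


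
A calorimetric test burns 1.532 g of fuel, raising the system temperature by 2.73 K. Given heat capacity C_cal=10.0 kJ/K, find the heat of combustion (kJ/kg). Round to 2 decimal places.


Hc = C_cal * delta_T / m_fuel
Q_released = 10.0 * 2.73 = 27.3000 kJ
m_fuel = 1.532 g = 1.532/1000 kg = 0.001532 kg
Hc = 27.3000 / 0.001532 = 17819.84 kJ/kg


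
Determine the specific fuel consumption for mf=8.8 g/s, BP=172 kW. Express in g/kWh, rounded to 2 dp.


SFC = (mf / BP) * 3600
Rate = 8.8 / 172 = 0.051163 g/(s*kW)
SFC = 0.051163 * 3600 = 184.19 g/kWh


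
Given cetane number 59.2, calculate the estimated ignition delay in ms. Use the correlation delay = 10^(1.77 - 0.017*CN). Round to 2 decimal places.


delay = 10^(1.77 - 0.017*CN)
Exponent = 1.77 - 0.017*59.2 = 0.7636
delay = 10^0.7636 = 5.80 ms


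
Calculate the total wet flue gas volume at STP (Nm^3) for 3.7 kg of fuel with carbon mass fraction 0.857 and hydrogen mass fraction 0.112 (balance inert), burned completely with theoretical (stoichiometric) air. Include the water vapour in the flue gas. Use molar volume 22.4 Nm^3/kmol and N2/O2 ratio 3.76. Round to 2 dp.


Per kg fuel: CO2 = (C/12 kmol)*22.4 = (0.857/12)*22.4 = 1.59973 Nm^3
Per kg fuel: H2O = (H/2 kmol)*22.4 = (0.112/2)*22.4 = 1.25440 Nm^3
O2 needed per kg fuel = C/12 + H/4 = 0.857/12 + 0.112/4 = 0.09941667 kmol
Per kg fuel: N2 = O2*3.76*22.4 = 0.09941667*3.76*22.4 = 8.37327 Nm^3
Total per kg = 1.59973 + 1.25440 + 8.37327 = 11.22740 Nm^3
Total = 11.22740 * 3.7 = 41.54 Nm^3


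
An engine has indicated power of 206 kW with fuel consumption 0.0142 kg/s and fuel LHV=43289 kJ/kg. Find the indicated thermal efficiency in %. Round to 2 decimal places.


eta_ith = (IP / (mf * LHV)) * 100
Denominator = 0.0142 * 43289 = 614.7038 kW
eta_ith = (206 / 614.7038) * 100 = 33.51%


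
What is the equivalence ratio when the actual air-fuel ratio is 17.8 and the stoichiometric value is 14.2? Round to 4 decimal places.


phi = AFR_stoich / AFR_actual
phi = 14.2 / 17.8 = 0.7978


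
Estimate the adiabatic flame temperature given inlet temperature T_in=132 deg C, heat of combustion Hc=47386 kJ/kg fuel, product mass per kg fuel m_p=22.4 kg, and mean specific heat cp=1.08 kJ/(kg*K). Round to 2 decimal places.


T_ad = T_in + Hc / (m_p * cp)
Denominator = 22.4 * 1.08 = 24.1920
Temperature rise = 47386 / 24.1920 = 1958.75 K
T_ad = 132 + 1958.75 = 2090.75 deg C


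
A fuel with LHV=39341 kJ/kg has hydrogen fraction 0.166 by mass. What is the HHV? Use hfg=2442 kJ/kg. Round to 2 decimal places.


HHV = LHV + hfg * 9 * H
Water addition = 2442 * 9 * 0.166 = 3648.348 kJ/kg
HHV = 39341 + 3648.348 = 42989.35 kJ/kg


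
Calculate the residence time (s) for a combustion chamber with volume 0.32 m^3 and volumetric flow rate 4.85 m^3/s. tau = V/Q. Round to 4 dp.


tau = V / Q_flow
tau = 0.32 / 4.85 = 0.0660 s


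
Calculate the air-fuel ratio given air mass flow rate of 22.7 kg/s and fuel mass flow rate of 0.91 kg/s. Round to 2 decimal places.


AFR = m_air / m_fuel
AFR = 22.7 / 0.91 = 24.95


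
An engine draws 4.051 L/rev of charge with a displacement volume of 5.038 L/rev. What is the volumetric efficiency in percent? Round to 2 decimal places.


eta_v = (V_actual / V_disp) * 100
Ratio = 4.051 / 5.038 = 0.8041
eta_v = 0.8041 * 100 = 80.41%


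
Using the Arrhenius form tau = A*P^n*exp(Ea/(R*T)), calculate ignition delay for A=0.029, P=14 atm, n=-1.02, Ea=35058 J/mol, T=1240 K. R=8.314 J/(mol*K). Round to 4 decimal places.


tau = A * P^n * exp(Ea/(R*T))
P^n = 14^(-1.02) = 0.06775626
Ea/(R*T) = 35058/(8.314*1240) = 3.400599
exp(Ea/(R*T)) = 29.982056
tau = 0.029 * 0.06775626 * 29.982056 = 0.0589 ms


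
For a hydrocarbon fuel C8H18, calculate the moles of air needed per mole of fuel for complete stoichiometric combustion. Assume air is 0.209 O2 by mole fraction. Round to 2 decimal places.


Balanced combustion: C8H18 + 12.5 O2 -> 8 CO2 + 9 H2O
O2 needed = C + H/4 = 8 + 18/4 = 12.50 moles
Air moles = O2 / 0.209 = 12.50 / 0.209 = 59.81 moles air


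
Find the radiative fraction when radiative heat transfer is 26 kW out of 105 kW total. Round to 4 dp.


f_rad = Q_rad / Q_total
f_rad = 26 / 105 = 0.2476


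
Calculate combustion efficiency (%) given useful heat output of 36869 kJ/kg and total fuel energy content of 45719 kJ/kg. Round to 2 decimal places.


Efficiency = (Q_useful / Q_fuel) * 100
Efficiency = (36869 / 45719) * 100
Efficiency = 0.8064 * 100 = 80.64%


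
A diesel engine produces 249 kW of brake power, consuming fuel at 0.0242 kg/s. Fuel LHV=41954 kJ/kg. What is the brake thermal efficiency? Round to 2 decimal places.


eta_BTE = (BP / (mf * LHV)) * 100
Denominator = 0.0242 * 41954 = 1015.2868 kW
eta_BTE = (249 / 1015.2868) * 100 = 24.53%


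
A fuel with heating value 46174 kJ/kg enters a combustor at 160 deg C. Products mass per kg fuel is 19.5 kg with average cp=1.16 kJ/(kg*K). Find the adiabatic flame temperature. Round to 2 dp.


T_ad = T_in + Hc / (m_p * cp)
Denominator = 19.5 * 1.16 = 22.6200
Temperature rise = 46174 / 22.6200 = 2041.29 K
T_ad = 160 + 2041.29 = 2201.29 deg C


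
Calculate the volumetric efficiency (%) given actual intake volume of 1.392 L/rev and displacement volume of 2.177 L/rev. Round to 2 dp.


eta_v = (V_actual / V_disp) * 100
Ratio = 1.392 / 2.177 = 0.6394
eta_v = 0.6394 * 100 = 63.94%


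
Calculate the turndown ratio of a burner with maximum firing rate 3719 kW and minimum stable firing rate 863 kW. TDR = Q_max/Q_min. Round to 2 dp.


TDR = Q_max / Q_min
TDR = 3719 / 863 = 4.31


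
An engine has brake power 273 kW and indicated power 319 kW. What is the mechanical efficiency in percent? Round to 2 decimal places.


eta_mech = (BP / IP) * 100
Ratio = 273 / 319 = 0.8558
eta_mech = 0.8558 * 100 = 85.58%


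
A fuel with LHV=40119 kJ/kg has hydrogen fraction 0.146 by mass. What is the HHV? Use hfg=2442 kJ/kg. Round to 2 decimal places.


HHV = LHV + hfg * 9 * H
Water addition = 2442 * 9 * 0.146 = 3208.788 kJ/kg
HHV = 40119 + 3208.788 = 43327.79 kJ/kg


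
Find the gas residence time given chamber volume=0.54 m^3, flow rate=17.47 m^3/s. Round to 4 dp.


tau = V / Q_flow
tau = 0.54 / 17.47 = 0.0309 s


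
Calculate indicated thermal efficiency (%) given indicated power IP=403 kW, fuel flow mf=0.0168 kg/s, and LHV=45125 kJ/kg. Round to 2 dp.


eta_ith = (IP / (mf * LHV)) * 100
Denominator = 0.0168 * 45125 = 758.1000 kW
eta_ith = (403 / 758.1000) * 100 = 53.16%


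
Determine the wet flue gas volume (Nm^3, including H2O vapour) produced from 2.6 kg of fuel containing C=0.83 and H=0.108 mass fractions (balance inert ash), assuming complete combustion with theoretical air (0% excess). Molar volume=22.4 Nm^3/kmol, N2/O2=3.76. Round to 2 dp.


Per kg fuel: CO2 = (C/12 kmol)*22.4 = (0.83/12)*22.4 = 1.54933 Nm^3
Per kg fuel: H2O = (H/2 kmol)*22.4 = (0.108/2)*22.4 = 1.20960 Nm^3
O2 needed per kg fuel = C/12 + H/4 = 0.83/12 + 0.108/4 = 0.09616667 kmol
Per kg fuel: N2 = O2*3.76*22.4 = 0.09616667*3.76*22.4 = 8.09954 Nm^3
Total per kg = 1.54933 + 1.20960 + 8.09954 = 10.85847 Nm^3
Total = 10.85847 * 2.6 = 28.23 Nm^3


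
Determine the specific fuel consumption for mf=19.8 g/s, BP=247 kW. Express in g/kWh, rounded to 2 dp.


SFC = (mf / BP) * 3600
Rate = 19.8 / 247 = 0.080162 g/(s*kW)
SFC = 0.080162 * 3600 = 288.58 g/kWh


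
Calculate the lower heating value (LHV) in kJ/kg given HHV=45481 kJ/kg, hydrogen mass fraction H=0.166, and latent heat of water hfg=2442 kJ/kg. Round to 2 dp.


LHV = HHV - hfg * 9 * H
Water correction = 2442 * 9 * 0.166 = 3648.348 kJ/kg
LHV = 45481 - 3648.348 = 41832.65 kJ/kg


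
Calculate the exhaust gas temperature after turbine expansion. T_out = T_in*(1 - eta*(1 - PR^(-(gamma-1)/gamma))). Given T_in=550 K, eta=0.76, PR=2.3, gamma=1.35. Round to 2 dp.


T_out = T_in * (1 - eta * (1 - PR^(-(gamma-1)/gamma)))
Exponent = -(1.35-1)/1.35 = -0.25925926
PR^exp = 2.3^(-0.25925926) = 0.80578413
Factor = 1 - 0.76*(1 - 0.80578413) = 0.85239594
T_out = 550 * 0.85239594 = 468.82 K


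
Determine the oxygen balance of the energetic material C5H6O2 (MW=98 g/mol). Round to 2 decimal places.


OB = -1600 * (2C + H/2 - O) / MW
Inner = 2*5 + 6/2 - 2 = 11.00
OB = -1600 * 11.00 / 98 = -179.59%


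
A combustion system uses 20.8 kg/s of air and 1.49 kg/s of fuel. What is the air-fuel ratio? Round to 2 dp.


AFR = m_air / m_fuel
AFR = 20.8 / 1.49 = 13.96


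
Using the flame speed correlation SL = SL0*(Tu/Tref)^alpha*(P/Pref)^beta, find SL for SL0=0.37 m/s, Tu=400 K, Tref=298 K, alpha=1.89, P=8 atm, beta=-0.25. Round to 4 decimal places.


SL = SL0 * (Tu/Tref)^alpha * (P/Pref)^beta
T ratio = 400/298 = 1.34228188
(T ratio)^alpha = 1.34228188^1.89 = 1.744314
(P/Pref)^beta = 8^(-0.25) = 0.594604
SL = 0.37 * 1.744314 * 0.594604 = 0.3838 m/s


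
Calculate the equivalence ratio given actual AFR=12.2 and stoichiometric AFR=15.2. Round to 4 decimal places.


phi = AFR_stoich / AFR_actual
phi = 15.2 / 12.2 = 1.2459


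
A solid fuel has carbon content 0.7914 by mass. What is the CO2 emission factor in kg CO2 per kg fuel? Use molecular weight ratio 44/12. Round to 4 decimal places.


EF = C_frac * (M_CO2 / M_C)
EF = 0.7914 * (44/12)
EF = 0.7914 * 3.666667 = 2.9018 kg_CO2/kg_fuel


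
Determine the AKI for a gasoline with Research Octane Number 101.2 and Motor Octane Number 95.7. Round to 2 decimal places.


AKI = (RON + MON) / 2
AKI = (101.2 + 95.7) / 2
AKI = 196.9 / 2 = 98.45


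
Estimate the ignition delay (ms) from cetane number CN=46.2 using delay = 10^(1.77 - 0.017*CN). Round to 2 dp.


delay = 10^(1.77 - 0.017*CN)
Exponent = 1.77 - 0.017*46.2 = 0.9846
delay = 10^0.9846 = 9.65 ms


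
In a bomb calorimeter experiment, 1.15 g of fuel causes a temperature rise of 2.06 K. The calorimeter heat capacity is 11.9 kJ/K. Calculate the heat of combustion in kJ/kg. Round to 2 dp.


Hc = C_cal * delta_T / m_fuel
Q_released = 11.9 * 2.06 = 24.5140 kJ
m_fuel = 1.15 g = 1.15/1000 kg = 0.001150 kg
Hc = 24.5140 / 0.001150 = 21316.52 kJ/kg


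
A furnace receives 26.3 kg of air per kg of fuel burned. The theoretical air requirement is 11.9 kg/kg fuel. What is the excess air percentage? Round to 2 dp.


Excess air = actual - stoichiometric = 26.3 - 11.9 = 14.40 kg/kg fuel
Excess air % = (excess / stoich) * 100 = (14.40 / 11.9) * 100 = 121.01%


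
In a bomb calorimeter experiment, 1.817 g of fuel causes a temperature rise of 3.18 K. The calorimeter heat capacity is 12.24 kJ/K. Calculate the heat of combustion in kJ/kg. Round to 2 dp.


Hc = C_cal * delta_T / m_fuel
Q_released = 12.24 * 3.18 = 38.9232 kJ
m_fuel = 1.817 g = 1.817/1000 kg = 0.001817 kg
Hc = 38.9232 / 0.001817 = 21421.68 kJ/kg


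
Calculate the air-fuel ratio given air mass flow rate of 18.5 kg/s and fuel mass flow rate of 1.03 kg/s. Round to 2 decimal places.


AFR = m_air / m_fuel
AFR = 18.5 / 1.03 = 17.96


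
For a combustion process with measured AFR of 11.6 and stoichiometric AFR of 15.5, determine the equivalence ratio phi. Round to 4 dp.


phi = AFR_stoich / AFR_actual
phi = 15.5 / 11.6 = 1.3362


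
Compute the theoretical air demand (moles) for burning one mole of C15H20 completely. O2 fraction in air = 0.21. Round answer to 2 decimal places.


Balanced combustion: C15H20 + 20 O2 -> 15 CO2 + 10 H2O
O2 needed = C + H/4 = 15 + 20/4 = 20.00 moles
Air moles = O2 / 0.21 = 20.00 / 0.21 = 95.24 moles air


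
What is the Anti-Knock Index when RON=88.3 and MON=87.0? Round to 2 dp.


AKI = (RON + MON) / 2
AKI = (88.3 + 87.0) / 2
AKI = 175.3 / 2 = 87.65


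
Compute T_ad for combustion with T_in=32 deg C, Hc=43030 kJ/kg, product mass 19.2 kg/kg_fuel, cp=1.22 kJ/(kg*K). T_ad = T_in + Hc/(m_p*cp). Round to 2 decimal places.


T_ad = T_in + Hc / (m_p * cp)
Denominator = 19.2 * 1.22 = 23.4240
Temperature rise = 43030 / 23.4240 = 1837.00 K
T_ad = 32 + 1837.00 = 1869.00 deg C


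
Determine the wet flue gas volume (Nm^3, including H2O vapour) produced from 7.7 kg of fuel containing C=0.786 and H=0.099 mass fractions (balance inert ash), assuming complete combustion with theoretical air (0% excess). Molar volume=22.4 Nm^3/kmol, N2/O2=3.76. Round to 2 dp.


Per kg fuel: CO2 = (C/12 kmol)*22.4 = (0.786/12)*22.4 = 1.46720 Nm^3
Per kg fuel: H2O = (H/2 kmol)*22.4 = (0.099/2)*22.4 = 1.10880 Nm^3
O2 needed per kg fuel = C/12 + H/4 = 0.786/12 + 0.099/4 = 0.09025000 kmol
Per kg fuel: N2 = O2*3.76*22.4 = 0.09025000*3.76*22.4 = 7.60122 Nm^3
Total per kg = 1.46720 + 1.10880 + 7.60122 = 10.17722 Nm^3
Total = 10.17722 * 7.7 = 78.36 Nm^3


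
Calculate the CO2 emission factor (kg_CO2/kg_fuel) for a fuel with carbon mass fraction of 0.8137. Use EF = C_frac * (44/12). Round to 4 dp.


EF = C_frac * (M_CO2 / M_C)
EF = 0.8137 * (44/12)
EF = 0.8137 * 3.666667 = 2.9836 kg_CO2/kg_fuel


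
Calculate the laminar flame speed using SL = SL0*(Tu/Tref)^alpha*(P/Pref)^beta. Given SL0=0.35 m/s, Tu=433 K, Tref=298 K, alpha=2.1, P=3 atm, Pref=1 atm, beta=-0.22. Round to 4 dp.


SL = SL0 * (Tu/Tref)^alpha * (P/Pref)^beta
T ratio = 433/298 = 1.45302013
(T ratio)^alpha = 1.45302013^2.1 = 2.191646
(P/Pref)^beta = 3^(-0.22) = 0.785296
SL = 0.35 * 2.191646 * 0.785296 = 0.6024 m/s


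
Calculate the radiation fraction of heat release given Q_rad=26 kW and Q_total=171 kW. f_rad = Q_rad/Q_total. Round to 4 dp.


f_rad = Q_rad / Q_total
f_rad = 26 / 171 = 0.1520


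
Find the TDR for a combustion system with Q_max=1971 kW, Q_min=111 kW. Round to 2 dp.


TDR = Q_max / Q_min
TDR = 1971 / 111 = 17.76


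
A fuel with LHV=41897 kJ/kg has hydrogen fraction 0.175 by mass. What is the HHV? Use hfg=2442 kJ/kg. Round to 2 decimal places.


HHV = LHV + hfg * 9 * H
Water addition = 2442 * 9 * 0.175 = 3846.150 kJ/kg
HHV = 41897 + 3846.150 = 45743.15 kJ/kg


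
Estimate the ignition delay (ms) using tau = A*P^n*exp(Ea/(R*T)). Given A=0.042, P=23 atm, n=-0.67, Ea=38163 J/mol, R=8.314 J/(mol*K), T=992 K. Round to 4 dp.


tau = A * P^n * exp(Ea/(R*T))
P^n = 23^(-0.67) = 0.12236081
Ea/(R*T) = 38163/(8.314*992) = 4.627227
exp(Ea/(R*T)) = 102.230197
tau = 0.042 * 0.12236081 * 102.230197 = 0.5254 ms


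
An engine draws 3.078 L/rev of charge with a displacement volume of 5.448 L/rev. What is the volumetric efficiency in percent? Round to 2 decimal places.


eta_v = (V_actual / V_disp) * 100
Ratio = 3.078 / 5.448 = 0.5650
eta_v = 0.5650 * 100 = 56.50%


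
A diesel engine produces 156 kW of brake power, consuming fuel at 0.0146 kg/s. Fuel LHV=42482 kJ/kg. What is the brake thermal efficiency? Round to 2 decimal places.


eta_BTE = (BP / (mf * LHV)) * 100
Denominator = 0.0146 * 42482 = 620.2372 kW
eta_BTE = (156 / 620.2372) * 100 = 25.15%


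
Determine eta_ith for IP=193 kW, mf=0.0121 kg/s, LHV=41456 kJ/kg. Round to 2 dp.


eta_ith = (IP / (mf * LHV)) * 100
Denominator = 0.0121 * 41456 = 501.6176 kW
eta_ith = (193 / 501.6176) * 100 = 38.48%


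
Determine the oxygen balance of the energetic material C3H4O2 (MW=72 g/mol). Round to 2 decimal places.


OB = -1600 * (2C + H/2 - O) / MW
Inner = 2*3 + 4/2 - 2 = 6.00
OB = -1600 * 6.00 / 72 = -133.33%


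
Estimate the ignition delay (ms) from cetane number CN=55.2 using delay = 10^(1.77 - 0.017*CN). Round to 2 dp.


delay = 10^(1.77 - 0.017*CN)
Exponent = 1.77 - 0.017*55.2 = 0.8316
delay = 10^0.8316 = 6.79 ms


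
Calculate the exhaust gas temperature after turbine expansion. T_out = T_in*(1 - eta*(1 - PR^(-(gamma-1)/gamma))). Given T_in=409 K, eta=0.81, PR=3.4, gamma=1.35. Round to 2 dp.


T_out = T_in * (1 - eta * (1 - PR^(-(gamma-1)/gamma)))
Exponent = -(1.35-1)/1.35 = -0.25925926
PR^exp = 3.4^(-0.25925926) = 0.72813041
Factor = 1 - 0.81*(1 - 0.72813041) = 0.77978563
T_out = 409 * 0.77978563 = 318.93 K


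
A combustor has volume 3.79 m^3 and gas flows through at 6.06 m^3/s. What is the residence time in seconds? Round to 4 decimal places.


tau = V / Q_flow
tau = 3.79 / 6.06 = 0.6254 s


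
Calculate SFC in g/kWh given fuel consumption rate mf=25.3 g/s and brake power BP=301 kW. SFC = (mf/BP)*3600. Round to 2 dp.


SFC = (mf / BP) * 3600
Rate = 25.3 / 301 = 0.084053 g/(s*kW)
SFC = 0.084053 * 3600 = 302.59 g/kWh


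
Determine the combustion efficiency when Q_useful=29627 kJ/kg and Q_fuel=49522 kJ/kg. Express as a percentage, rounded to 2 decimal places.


Efficiency = (Q_useful / Q_fuel) * 100
Efficiency = (29627 / 49522) * 100
Efficiency = 0.5983 * 100 = 59.83%


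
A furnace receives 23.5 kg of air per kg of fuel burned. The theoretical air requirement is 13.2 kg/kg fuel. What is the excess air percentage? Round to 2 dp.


Excess air = actual - stoichiometric = 23.5 - 13.2 = 10.30 kg/kg fuel
Excess air % = (excess / stoich) * 100 = (10.30 / 13.2) * 100 = 78.03%


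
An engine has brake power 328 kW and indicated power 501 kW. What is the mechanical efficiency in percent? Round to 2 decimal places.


eta_mech = (BP / IP) * 100
Ratio = 328 / 501 = 0.6547
eta_mech = 0.6547 * 100 = 65.47%


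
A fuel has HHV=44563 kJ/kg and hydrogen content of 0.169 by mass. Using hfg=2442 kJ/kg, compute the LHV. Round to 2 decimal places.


LHV = HHV - hfg * 9 * H
Water correction = 2442 * 9 * 0.169 = 3714.282 kJ/kg
LHV = 44563 - 3714.282 = 40848.72 kJ/kg


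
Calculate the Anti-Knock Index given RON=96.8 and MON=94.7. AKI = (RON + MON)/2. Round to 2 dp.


AKI = (RON + MON) / 2
AKI = (96.8 + 94.7) / 2
AKI = 191.5 / 2 = 95.75


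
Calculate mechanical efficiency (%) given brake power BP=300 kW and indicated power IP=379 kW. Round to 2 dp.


eta_mech = (BP / IP) * 100
Ratio = 300 / 379 = 0.7916
eta_mech = 0.7916 * 100 = 79.16%


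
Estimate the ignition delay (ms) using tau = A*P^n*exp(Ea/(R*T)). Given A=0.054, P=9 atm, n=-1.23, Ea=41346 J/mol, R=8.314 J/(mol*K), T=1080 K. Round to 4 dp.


tau = A * P^n * exp(Ea/(R*T))
P^n = 9^(-1.23) = 0.06703193
Ea/(R*T) = 41346/(8.314*1080) = 4.604683
exp(Ea/(R*T)) = 99.951280
tau = 0.054 * 0.06703193 * 99.951280 = 0.3618 ms


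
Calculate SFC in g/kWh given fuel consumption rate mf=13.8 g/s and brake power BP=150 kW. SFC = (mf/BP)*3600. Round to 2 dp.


SFC = (mf / BP) * 3600
Rate = 13.8 / 150 = 0.092000 g/(s*kW)
SFC = 0.092000 * 3600 = 331.20 g/kWh


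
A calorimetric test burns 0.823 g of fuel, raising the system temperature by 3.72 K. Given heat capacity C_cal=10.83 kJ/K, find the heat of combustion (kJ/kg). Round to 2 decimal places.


Hc = C_cal * delta_T / m_fuel
Q_released = 10.83 * 3.72 = 40.2876 kJ
m_fuel = 0.823 g = 0.823/1000 kg = 0.000823 kg
Hc = 40.2876 / 0.000823 = 48952.13 kJ/kg


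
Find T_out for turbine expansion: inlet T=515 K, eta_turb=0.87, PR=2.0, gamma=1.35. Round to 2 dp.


T_out = T_in * (1 - eta * (1 - PR^(-(gamma-1)/gamma)))
Exponent = -(1.35-1)/1.35 = -0.25925926
PR^exp = 2.0^(-0.25925926) = 0.83551680
Factor = 1 - 0.87*(1 - 0.83551680) = 0.85689962
T_out = 515 * 0.85689962 = 441.30 K


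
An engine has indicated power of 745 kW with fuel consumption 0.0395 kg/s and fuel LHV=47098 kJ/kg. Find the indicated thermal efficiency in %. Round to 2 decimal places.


eta_ith = (IP / (mf * LHV)) * 100
Denominator = 0.0395 * 47098 = 1860.3710 kW
eta_ith = (745 / 1860.3710) * 100 = 40.05%


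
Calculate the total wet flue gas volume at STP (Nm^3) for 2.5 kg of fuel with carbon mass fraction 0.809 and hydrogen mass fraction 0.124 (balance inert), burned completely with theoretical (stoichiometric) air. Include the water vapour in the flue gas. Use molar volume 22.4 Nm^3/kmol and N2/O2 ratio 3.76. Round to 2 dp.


Per kg fuel: CO2 = (C/12 kmol)*22.4 = (0.809/12)*22.4 = 1.51013 Nm^3
Per kg fuel: H2O = (H/2 kmol)*22.4 = (0.124/2)*22.4 = 1.38880 Nm^3
O2 needed per kg fuel = C/12 + H/4 = 0.809/12 + 0.124/4 = 0.09841667 kmol
Per kg fuel: N2 = O2*3.76*22.4 = 0.09841667*3.76*22.4 = 8.28905 Nm^3
Total per kg = 1.51013 + 1.38880 + 8.28905 = 11.18798 Nm^3
Total = 11.18798 * 2.5 = 27.97 Nm^3


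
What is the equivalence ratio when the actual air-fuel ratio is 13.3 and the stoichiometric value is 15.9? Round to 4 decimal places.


phi = AFR_stoich / AFR_actual
phi = 15.9 / 13.3 = 1.1955


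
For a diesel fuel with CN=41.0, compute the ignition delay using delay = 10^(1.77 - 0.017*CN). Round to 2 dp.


delay = 10^(1.77 - 0.017*CN)
Exponent = 1.77 - 0.017*41.0 = 1.0730
delay = 10^1.0730 = 11.83 ms


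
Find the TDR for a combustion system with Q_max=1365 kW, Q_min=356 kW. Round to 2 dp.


TDR = Q_max / Q_min
TDR = 1365 / 356 = 3.83


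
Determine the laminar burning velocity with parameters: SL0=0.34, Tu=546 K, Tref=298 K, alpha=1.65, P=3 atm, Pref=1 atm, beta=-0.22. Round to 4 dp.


SL = SL0 * (Tu/Tref)^alpha * (P/Pref)^beta
T ratio = 546/298 = 1.83221477
(T ratio)^alpha = 1.83221477^1.65 = 2.715883
(P/Pref)^beta = 3^(-0.22) = 0.785296
SL = 0.34 * 2.715883 * 0.785296 = 0.7251 m/s


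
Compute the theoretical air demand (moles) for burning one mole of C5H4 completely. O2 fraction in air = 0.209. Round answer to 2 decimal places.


Balanced combustion: C5H4 + 6 O2 -> 5 CO2 + 2 H2O
O2 needed = C + H/4 = 5 + 4/4 = 6.00 moles
Air moles = O2 / 0.209 = 6.00 / 0.209 = 28.71 moles air


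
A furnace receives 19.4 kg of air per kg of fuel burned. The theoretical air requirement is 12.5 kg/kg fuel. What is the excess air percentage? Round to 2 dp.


Excess air = actual - stoichiometric = 19.4 - 12.5 = 6.90 kg/kg fuel
Excess air % = (excess / stoich) * 100 = (6.90 / 12.5) * 100 = 55.20%


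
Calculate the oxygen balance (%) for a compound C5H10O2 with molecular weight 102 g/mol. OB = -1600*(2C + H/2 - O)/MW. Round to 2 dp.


OB = -1600 * (2C + H/2 - O) / MW
Inner = 2*5 + 10/2 - 2 = 13.00
OB = -1600 * 13.00 / 102 = -203.92%


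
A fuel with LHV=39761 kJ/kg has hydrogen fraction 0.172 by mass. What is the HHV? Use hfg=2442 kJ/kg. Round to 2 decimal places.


HHV = LHV + hfg * 9 * H
Water addition = 2442 * 9 * 0.172 = 3780.216 kJ/kg
HHV = 39761 + 3780.216 = 43541.22 kJ/kg


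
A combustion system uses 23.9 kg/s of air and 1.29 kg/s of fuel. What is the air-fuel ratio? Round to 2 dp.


AFR = m_air / m_fuel
AFR = 23.9 / 1.29 = 18.53


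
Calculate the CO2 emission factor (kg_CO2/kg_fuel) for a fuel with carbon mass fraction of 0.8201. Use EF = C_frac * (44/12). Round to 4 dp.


EF = C_frac * (M_CO2 / M_C)
EF = 0.8201 * (44/12)
EF = 0.8201 * 3.666667 = 3.0070 kg_CO2/kg_fuel


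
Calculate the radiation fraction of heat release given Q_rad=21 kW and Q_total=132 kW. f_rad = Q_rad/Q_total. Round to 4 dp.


f_rad = Q_rad / Q_total
f_rad = 21 / 132 = 0.1591


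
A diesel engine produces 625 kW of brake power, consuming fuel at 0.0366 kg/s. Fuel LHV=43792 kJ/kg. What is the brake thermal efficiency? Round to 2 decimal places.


eta_BTE = (BP / (mf * LHV)) * 100
Denominator = 0.0366 * 43792 = 1602.7872 kW
eta_BTE = (625 / 1602.7872) * 100 = 38.99%


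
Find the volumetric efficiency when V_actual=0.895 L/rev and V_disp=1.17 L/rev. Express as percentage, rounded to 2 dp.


eta_v = (V_actual / V_disp) * 100
Ratio = 0.895 / 1.17 = 0.7650
eta_v = 0.7650 * 100 = 76.50%


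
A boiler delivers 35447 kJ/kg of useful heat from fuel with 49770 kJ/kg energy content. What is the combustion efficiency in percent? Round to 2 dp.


Efficiency = (Q_useful / Q_fuel) * 100
Efficiency = (35447 / 49770) * 100
Efficiency = 0.7122 * 100 = 71.22%


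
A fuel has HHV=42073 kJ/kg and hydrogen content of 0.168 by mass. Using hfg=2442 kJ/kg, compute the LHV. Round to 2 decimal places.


LHV = HHV - hfg * 9 * H
Water correction = 2442 * 9 * 0.168 = 3692.304 kJ/kg
LHV = 42073 - 3692.304 = 38380.70 kJ/kg


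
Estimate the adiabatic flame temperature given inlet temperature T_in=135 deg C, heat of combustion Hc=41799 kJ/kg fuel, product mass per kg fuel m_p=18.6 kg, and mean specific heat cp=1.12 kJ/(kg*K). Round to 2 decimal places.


T_ad = T_in + Hc / (m_p * cp)
Denominator = 18.6 * 1.12 = 20.8320
Temperature rise = 41799 / 20.8320 = 2006.48 K
T_ad = 135 + 2006.48 = 2141.48 deg C


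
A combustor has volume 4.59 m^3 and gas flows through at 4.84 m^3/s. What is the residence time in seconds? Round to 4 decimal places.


tau = V / Q_flow
tau = 4.59 / 4.84 = 0.9483 s


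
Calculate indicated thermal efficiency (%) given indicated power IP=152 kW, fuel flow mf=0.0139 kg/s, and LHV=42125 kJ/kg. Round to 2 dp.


eta_ith = (IP / (mf * LHV)) * 100
Denominator = 0.0139 * 42125 = 585.5375 kW
eta_ith = (152 / 585.5375) * 100 = 25.96%


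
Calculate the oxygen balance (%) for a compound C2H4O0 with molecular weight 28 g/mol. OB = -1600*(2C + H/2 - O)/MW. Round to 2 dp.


OB = -1600 * (2C + H/2 - O) / MW
Inner = 2*2 + 4/2 - 0 = 6.00
OB = -1600 * 6.00 / 28 = -342.86%


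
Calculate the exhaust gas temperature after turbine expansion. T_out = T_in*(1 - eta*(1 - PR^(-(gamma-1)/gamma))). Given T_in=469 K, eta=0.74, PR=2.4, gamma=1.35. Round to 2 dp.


T_out = T_in * (1 - eta * (1 - PR^(-(gamma-1)/gamma)))
Exponent = -(1.35-1)/1.35 = -0.25925926
PR^exp = 2.4^(-0.25925926) = 0.79694200
Factor = 1 - 0.74*(1 - 0.79694200) = 0.84973708
T_out = 469 * 0.84973708 = 398.53 K


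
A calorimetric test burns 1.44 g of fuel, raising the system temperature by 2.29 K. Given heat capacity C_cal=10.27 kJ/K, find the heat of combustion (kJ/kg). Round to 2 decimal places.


Hc = C_cal * delta_T / m_fuel
Q_released = 10.27 * 2.29 = 23.5183 kJ
m_fuel = 1.44 g = 1.44/1000 kg = 0.001440 kg
Hc = 23.5183 / 0.001440 = 16332.15 kJ/kg


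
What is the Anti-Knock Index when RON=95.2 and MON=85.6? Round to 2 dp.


AKI = (RON + MON) / 2
AKI = (95.2 + 85.6) / 2
AKI = 180.8 / 2 = 90.40


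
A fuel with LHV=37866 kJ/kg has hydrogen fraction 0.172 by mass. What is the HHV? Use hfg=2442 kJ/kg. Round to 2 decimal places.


HHV = LHV + hfg * 9 * H
Water addition = 2442 * 9 * 0.172 = 3780.216 kJ/kg
HHV = 37866 + 3780.216 = 41646.22 kJ/kg


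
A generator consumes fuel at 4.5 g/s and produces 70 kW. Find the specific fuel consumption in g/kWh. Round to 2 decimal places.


SFC = (mf / BP) * 3600
Rate = 4.5 / 70 = 0.064286 g/(s*kW)
SFC = 0.064286 * 3600 = 231.43 g/kWh


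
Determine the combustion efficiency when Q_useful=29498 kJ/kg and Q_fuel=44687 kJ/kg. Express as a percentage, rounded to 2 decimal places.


Efficiency = (Q_useful / Q_fuel) * 100
Efficiency = (29498 / 44687) * 100
Efficiency = 0.6601 * 100 = 66.01%


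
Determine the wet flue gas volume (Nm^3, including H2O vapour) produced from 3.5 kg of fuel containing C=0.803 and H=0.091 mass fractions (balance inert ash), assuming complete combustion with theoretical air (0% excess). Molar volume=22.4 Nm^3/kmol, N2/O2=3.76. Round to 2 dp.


Per kg fuel: CO2 = (C/12 kmol)*22.4 = (0.803/12)*22.4 = 1.49893 Nm^3
Per kg fuel: H2O = (H/2 kmol)*22.4 = (0.091/2)*22.4 = 1.01920 Nm^3
O2 needed per kg fuel = C/12 + H/4 = 0.803/12 + 0.091/4 = 0.08966667 kmol
Per kg fuel: N2 = O2*3.76*22.4 = 0.08966667*3.76*22.4 = 7.55209 Nm^3
Total per kg = 1.49893 + 1.01920 + 7.55209 = 10.07022 Nm^3
Total = 10.07022 * 3.5 = 35.25 Nm^3


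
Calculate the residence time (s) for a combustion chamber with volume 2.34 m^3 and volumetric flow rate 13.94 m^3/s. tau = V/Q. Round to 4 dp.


tau = V / Q_flow
tau = 2.34 / 13.94 = 0.1679 s


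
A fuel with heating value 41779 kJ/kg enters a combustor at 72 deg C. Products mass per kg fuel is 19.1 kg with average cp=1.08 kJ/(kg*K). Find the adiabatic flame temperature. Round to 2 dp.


T_ad = T_in + Hc / (m_p * cp)
Denominator = 19.1 * 1.08 = 20.6280
Temperature rise = 41779 / 20.6280 = 2025.35 K
T_ad = 72 + 2025.35 = 2097.35 deg C


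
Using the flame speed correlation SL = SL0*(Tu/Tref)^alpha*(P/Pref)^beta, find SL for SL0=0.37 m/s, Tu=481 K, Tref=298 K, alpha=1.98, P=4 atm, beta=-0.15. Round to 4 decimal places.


SL = SL0 * (Tu/Tref)^alpha * (P/Pref)^beta
T ratio = 481/298 = 1.61409396
(T ratio)^alpha = 1.61409396^1.98 = 2.580471
(P/Pref)^beta = 4^(-0.15) = 0.812252
SL = 0.37 * 2.580471 * 0.812252 = 0.7755 m/s


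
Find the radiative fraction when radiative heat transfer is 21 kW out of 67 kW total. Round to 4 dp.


f_rad = Q_rad / Q_total
f_rad = 21 / 67 = 0.3134


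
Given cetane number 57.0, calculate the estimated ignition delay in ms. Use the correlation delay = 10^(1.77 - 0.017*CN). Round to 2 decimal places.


delay = 10^(1.77 - 0.017*CN)
Exponent = 1.77 - 0.017*57.0 = 0.8010
delay = 10^0.8010 = 6.32 ms


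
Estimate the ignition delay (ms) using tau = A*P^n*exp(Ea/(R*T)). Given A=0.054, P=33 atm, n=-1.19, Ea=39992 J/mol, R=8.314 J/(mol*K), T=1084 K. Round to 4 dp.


tau = A * P^n * exp(Ea/(R*T))
P^n = 33^(-1.19) = 0.01559439
Ea/(R*T) = 39992/(8.314*1084) = 4.437454
exp(Ea/(R*T)) = 84.559342
tau = 0.054 * 0.01559439 * 84.559342 = 0.0712 ms


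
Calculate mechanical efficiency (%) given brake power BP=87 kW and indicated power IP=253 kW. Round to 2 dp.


eta_mech = (BP / IP) * 100
Ratio = 87 / 253 = 0.3439
eta_mech = 0.3439 * 100 = 34.39%


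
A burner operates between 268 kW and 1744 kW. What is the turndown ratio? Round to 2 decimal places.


TDR = Q_max / Q_min
TDR = 1744 / 268 = 6.51


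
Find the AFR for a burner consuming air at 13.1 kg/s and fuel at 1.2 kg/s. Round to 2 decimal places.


AFR = m_air / m_fuel
AFR = 13.1 / 1.2 = 10.92


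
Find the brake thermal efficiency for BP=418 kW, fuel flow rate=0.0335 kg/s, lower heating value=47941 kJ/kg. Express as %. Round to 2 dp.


eta_BTE = (BP / (mf * LHV)) * 100
Denominator = 0.0335 * 47941 = 1606.0235 kW
eta_BTE = (418 / 1606.0235) * 100 = 26.03%


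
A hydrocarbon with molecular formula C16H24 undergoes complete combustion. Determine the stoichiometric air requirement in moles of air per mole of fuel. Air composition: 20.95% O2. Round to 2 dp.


Balanced combustion: C16H24 + 22 O2 -> 16 CO2 + 12 H2O
O2 needed = C + H/4 = 16 + 24/4 = 22.00 moles
Air moles = O2 / 0.2095 = 22.00 / 0.2095 = 105.01 moles air


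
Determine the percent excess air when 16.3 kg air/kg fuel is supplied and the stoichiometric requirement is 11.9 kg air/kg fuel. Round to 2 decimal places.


Excess air = actual - stoichiometric = 16.3 - 11.9 = 4.40 kg/kg fuel
Excess air % = (excess / stoich) * 100 = (4.40 / 11.9) * 100 = 36.97%


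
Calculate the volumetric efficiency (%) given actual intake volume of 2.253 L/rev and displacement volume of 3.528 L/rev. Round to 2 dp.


eta_v = (V_actual / V_disp) * 100
Ratio = 2.253 / 3.528 = 0.6386
eta_v = 0.6386 * 100 = 63.86%


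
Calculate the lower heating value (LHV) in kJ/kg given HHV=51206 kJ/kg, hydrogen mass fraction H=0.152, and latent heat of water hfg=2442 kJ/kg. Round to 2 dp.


LHV = HHV - hfg * 9 * H
Water correction = 2442 * 9 * 0.152 = 3340.656 kJ/kg
LHV = 51206 - 3340.656 = 47865.34 kJ/kg


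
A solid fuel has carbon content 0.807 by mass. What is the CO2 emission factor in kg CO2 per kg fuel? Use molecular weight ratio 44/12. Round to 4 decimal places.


EF = C_frac * (M_CO2 / M_C)
EF = 0.807 * (44/12)
EF = 0.807 * 3.666667 = 2.9590 kg_CO2/kg_fuel


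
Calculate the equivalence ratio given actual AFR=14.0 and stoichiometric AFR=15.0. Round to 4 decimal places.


phi = AFR_stoich / AFR_actual
phi = 15.0 / 14.0 = 1.0714


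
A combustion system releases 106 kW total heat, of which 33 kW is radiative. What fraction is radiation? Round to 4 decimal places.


f_rad = Q_rad / Q_total
f_rad = 33 / 106 = 0.3113


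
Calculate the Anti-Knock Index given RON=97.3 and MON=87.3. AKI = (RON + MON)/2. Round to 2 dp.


AKI = (RON + MON) / 2
AKI = (97.3 + 87.3) / 2
AKI = 184.6 / 2 = 92.30


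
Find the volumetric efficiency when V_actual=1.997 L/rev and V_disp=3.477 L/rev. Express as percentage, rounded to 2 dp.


eta_v = (V_actual / V_disp) * 100
Ratio = 1.997 / 3.477 = 0.5743
eta_v = 0.5743 * 100 = 57.43%


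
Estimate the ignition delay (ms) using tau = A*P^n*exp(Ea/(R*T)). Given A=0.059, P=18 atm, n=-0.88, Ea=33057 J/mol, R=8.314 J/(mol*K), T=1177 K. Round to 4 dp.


tau = A * P^n * exp(Ea/(R*T))
P^n = 18^(-0.88) = 0.07858872
Ea/(R*T) = 33057/(8.314*1177) = 3.378135
exp(Ea/(R*T)) = 29.316035
tau = 0.059 * 0.07858872 * 29.316035 = 0.1359 ms


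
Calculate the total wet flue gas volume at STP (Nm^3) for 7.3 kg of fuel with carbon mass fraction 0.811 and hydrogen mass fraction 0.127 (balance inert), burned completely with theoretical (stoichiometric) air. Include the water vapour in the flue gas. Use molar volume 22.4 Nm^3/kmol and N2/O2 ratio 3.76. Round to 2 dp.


Per kg fuel: CO2 = (C/12 kmol)*22.4 = (0.811/12)*22.4 = 1.51387 Nm^3
Per kg fuel: H2O = (H/2 kmol)*22.4 = (0.127/2)*22.4 = 1.42240 Nm^3
O2 needed per kg fuel = C/12 + H/4 = 0.811/12 + 0.127/4 = 0.09933333 kmol
Per kg fuel: N2 = O2*3.76*22.4 = 0.09933333*3.76*22.4 = 8.36625 Nm^3
Total per kg = 1.51387 + 1.42240 + 8.36625 = 11.30252 Nm^3
Total = 11.30252 * 7.3 = 82.51 Nm^3


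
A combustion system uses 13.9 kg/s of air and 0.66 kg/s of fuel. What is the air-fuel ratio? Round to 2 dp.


AFR = m_air / m_fuel
AFR = 13.9 / 0.66 = 21.06


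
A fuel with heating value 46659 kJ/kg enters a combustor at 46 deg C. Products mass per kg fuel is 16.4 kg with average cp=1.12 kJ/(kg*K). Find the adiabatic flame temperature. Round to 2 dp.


T_ad = T_in + Hc / (m_p * cp)
Denominator = 16.4 * 1.12 = 18.3680
Temperature rise = 46659 / 18.3680 = 2540.23 K
T_ad = 46 + 2540.23 = 2586.23 deg C


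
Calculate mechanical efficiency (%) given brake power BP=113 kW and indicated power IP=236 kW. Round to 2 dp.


eta_mech = (BP / IP) * 100
Ratio = 113 / 236 = 0.4788
eta_mech = 0.4788 * 100 = 47.88%


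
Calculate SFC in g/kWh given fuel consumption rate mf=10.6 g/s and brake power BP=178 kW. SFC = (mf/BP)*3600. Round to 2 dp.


SFC = (mf / BP) * 3600
Rate = 10.6 / 178 = 0.059551 g/(s*kW)
SFC = 0.059551 * 3600 = 214.38 g/kWh


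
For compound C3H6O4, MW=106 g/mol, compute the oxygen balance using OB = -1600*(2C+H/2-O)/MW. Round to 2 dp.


OB = -1600 * (2C + H/2 - O) / MW
Inner = 2*3 + 6/2 - 4 = 5.00
OB = -1600 * 5.00 / 106 = -75.47%


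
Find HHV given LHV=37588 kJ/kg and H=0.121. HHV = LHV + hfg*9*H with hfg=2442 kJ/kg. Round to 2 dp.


HHV = LHV + hfg * 9 * H
Water addition = 2442 * 9 * 0.121 = 2659.338 kJ/kg
HHV = 37588 + 2659.338 = 40247.34 kJ/kg


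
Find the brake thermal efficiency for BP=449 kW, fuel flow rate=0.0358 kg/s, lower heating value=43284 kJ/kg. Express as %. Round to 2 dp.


eta_BTE = (BP / (mf * LHV)) * 100
Denominator = 0.0358 * 43284 = 1549.5672 kW
eta_BTE = (449 / 1549.5672) * 100 = 28.98%


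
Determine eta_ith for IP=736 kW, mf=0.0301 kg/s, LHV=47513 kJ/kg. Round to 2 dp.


eta_ith = (IP / (mf * LHV)) * 100
Denominator = 0.0301 * 47513 = 1430.1413 kW
eta_ith = (736 / 1430.1413) * 100 = 51.46%
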